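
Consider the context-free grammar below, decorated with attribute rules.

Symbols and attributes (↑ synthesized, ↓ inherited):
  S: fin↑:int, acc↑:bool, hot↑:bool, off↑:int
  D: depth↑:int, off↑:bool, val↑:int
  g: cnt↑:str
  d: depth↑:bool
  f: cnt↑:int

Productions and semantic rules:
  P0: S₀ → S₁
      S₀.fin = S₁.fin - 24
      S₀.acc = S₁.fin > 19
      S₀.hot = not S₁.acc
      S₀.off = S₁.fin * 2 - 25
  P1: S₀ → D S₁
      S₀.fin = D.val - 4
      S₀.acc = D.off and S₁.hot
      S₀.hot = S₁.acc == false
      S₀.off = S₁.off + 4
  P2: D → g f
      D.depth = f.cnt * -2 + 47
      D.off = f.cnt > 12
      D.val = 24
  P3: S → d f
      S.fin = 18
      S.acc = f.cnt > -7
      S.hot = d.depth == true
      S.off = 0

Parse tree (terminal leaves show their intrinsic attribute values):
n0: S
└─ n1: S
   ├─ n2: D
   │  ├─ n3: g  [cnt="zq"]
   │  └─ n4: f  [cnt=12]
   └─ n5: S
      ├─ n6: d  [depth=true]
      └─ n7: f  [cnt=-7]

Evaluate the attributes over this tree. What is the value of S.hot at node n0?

1. n3.cnt = "zq"  [terminal]
2. n4.cnt = 12  [terminal]
3. n2.depth = 23  [f.cnt * -2 + 47]
4. n2.off = false  [f.cnt > 12]
5. n2.val = 24  [24]
6. n6.depth = true  [terminal]
7. n7.cnt = -7  [terminal]
8. n5.fin = 18  [18]
9. n5.acc = false  [f.cnt > -7]
10. n5.hot = true  [d.depth == true]
11. n5.off = 0  [0]
12. n1.fin = 20  [D.val - 4]
13. n1.acc = false  [D.off and S₁.hot]
14. n1.hot = true  [S₁.acc == false]
15. n1.off = 4  [S₁.off + 4]
16. n0.fin = -4  [S₁.fin - 24]
17. n0.acc = true  [S₁.fin > 19]
18. n0.hot = true  [not S₁.acc]
19. n0.off = 15  [S₁.fin * 2 - 25]

true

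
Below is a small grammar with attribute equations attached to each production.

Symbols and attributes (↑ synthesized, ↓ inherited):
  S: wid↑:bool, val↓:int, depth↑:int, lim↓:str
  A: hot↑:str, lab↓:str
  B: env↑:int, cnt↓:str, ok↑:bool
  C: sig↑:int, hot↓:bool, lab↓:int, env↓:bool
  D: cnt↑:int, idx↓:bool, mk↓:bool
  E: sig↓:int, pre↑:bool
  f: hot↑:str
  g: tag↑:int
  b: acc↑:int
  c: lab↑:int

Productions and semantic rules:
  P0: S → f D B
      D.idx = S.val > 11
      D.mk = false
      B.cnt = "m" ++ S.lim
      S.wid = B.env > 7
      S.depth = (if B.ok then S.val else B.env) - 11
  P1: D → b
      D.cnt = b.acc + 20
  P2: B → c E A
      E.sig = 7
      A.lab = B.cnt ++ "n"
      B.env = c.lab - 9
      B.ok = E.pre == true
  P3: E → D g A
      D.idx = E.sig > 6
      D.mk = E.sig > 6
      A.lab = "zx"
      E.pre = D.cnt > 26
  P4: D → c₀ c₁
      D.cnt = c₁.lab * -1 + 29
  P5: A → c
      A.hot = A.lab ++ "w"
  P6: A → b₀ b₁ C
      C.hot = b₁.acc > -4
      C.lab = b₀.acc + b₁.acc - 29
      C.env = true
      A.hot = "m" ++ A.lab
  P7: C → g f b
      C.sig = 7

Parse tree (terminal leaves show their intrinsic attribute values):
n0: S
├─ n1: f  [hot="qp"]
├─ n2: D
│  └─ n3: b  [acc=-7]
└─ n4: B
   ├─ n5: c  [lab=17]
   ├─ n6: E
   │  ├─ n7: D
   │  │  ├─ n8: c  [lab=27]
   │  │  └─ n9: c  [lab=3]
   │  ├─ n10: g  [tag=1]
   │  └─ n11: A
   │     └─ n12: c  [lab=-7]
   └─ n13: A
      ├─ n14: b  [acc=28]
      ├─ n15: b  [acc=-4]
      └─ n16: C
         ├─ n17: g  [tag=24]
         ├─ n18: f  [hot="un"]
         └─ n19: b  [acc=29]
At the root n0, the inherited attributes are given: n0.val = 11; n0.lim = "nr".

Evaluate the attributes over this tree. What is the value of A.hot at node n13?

1. n0.val = 11  [given at root]
2. n0.lim = "nr"  [given at root]
3. n1.hot = "qp"  [terminal]
4. n2.idx = false  [S.val > 11]
5. n2.mk = false  [false]
6. n3.acc = -7  [terminal]
7. n2.cnt = 13  [b.acc + 20]
8. n4.cnt = "mnr"  ["m" ++ S.lim]
9. n5.lab = 17  [terminal]
10. n6.sig = 7  [7]
11. n7.idx = true  [E.sig > 6]
12. n7.mk = true  [E.sig > 6]
13. n8.lab = 27  [terminal]
14. n9.lab = 3  [terminal]
15. n7.cnt = 26  [c₁.lab * -1 + 29]
16. n10.tag = 1  [terminal]
17. n11.lab = "zx"  ["zx"]
18. n12.lab = -7  [terminal]
19. n11.hot = "zxw"  [A.lab ++ "w"]
20. n6.pre = false  [D.cnt > 26]
21. n13.lab = "mnrn"  [B.cnt ++ "n"]
22. n14.acc = 28  [terminal]
23. n15.acc = -4  [terminal]
24. n16.hot = false  [b₁.acc > -4]
25. n16.lab = -5  [b₀.acc + b₁.acc - 29]
26. n16.env = true  [true]
27. n17.tag = 24  [terminal]
28. n18.hot = "un"  [terminal]
29. n19.acc = 29  [terminal]
30. n16.sig = 7  [7]
31. n13.hot = "mmnrn"  ["m" ++ A.lab]
32. n4.env = 8  [c.lab - 9]
33. n4.ok = false  [E.pre == true]
34. n0.wid = true  [B.env > 7]
35. n0.depth = -3  [(if B.ok then S.val else B.env) - 11]

"mmnrn"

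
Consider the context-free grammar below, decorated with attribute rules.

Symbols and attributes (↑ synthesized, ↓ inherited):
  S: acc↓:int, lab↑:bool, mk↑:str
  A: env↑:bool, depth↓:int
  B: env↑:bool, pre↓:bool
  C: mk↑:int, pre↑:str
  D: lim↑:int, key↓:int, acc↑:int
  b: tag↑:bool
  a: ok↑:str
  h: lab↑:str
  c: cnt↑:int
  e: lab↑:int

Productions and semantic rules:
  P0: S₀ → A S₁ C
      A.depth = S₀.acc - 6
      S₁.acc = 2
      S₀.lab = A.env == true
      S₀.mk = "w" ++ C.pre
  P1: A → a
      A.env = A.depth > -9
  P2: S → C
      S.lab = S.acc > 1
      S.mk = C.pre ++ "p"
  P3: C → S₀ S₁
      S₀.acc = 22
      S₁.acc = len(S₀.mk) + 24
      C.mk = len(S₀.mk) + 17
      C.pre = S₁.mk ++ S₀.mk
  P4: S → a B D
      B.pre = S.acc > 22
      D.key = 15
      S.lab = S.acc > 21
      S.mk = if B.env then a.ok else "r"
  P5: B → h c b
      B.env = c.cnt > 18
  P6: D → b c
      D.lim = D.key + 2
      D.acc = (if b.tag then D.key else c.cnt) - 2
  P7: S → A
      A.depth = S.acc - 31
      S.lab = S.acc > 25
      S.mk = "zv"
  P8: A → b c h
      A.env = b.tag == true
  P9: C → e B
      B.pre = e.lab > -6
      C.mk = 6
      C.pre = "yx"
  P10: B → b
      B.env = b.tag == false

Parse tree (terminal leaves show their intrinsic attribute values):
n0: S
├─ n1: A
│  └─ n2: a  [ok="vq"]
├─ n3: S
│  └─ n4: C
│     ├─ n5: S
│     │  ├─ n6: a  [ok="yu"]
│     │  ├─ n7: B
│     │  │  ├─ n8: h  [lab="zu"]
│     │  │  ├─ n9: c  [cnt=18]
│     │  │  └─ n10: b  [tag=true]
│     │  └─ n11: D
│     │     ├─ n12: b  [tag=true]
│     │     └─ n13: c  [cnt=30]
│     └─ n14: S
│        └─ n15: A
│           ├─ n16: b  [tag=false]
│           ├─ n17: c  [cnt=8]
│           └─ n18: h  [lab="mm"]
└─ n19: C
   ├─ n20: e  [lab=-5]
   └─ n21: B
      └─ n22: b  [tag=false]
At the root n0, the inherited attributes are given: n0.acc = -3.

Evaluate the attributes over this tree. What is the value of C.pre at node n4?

1. n0.acc = -3  [given at root]
2. n1.depth = -9  [S₀.acc - 6]
3. n2.ok = "vq"  [terminal]
4. n1.env = false  [A.depth > -9]
5. n3.acc = 2  [2]
6. n5.acc = 22  [22]
7. n6.ok = "yu"  [terminal]
8. n7.pre = false  [S.acc > 22]
9. n8.lab = "zu"  [terminal]
10. n9.cnt = 18  [terminal]
11. n10.tag = true  [terminal]
12. n7.env = false  [c.cnt > 18]
13. n11.key = 15  [15]
14. n12.tag = true  [terminal]
15. n13.cnt = 30  [terminal]
16. n11.lim = 17  [D.key + 2]
17. n11.acc = 13  [(if b.tag then D.key else c.cnt) - 2]
18. n5.lab = true  [S.acc > 21]
19. n5.mk = "r"  [if B.env then a.ok else "r"]
20. n14.acc = 25  [len(S₀.mk) + 24]
21. n15.depth = -6  [S.acc - 31]
22. n16.tag = false  [terminal]
23. n17.cnt = 8  [terminal]
24. n18.lab = "mm"  [terminal]
25. n15.env = false  [b.tag == true]
26. n14.lab = false  [S.acc > 25]
27. n14.mk = "zv"  ["zv"]
28. n4.mk = 18  [len(S₀.mk) + 17]
29. n4.pre = "zvr"  [S₁.mk ++ S₀.mk]
30. n3.lab = true  [S.acc > 1]
31. n3.mk = "zvrp"  [C.pre ++ "p"]
32. n20.lab = -5  [terminal]
33. n21.pre = true  [e.lab > -6]
34. n22.tag = false  [terminal]
35. n21.env = true  [b.tag == false]
36. n19.mk = 6  [6]
37. n19.pre = "yx"  ["yx"]
38. n0.lab = false  [A.env == true]
39. n0.mk = "wyx"  ["w" ++ C.pre]

"zvr"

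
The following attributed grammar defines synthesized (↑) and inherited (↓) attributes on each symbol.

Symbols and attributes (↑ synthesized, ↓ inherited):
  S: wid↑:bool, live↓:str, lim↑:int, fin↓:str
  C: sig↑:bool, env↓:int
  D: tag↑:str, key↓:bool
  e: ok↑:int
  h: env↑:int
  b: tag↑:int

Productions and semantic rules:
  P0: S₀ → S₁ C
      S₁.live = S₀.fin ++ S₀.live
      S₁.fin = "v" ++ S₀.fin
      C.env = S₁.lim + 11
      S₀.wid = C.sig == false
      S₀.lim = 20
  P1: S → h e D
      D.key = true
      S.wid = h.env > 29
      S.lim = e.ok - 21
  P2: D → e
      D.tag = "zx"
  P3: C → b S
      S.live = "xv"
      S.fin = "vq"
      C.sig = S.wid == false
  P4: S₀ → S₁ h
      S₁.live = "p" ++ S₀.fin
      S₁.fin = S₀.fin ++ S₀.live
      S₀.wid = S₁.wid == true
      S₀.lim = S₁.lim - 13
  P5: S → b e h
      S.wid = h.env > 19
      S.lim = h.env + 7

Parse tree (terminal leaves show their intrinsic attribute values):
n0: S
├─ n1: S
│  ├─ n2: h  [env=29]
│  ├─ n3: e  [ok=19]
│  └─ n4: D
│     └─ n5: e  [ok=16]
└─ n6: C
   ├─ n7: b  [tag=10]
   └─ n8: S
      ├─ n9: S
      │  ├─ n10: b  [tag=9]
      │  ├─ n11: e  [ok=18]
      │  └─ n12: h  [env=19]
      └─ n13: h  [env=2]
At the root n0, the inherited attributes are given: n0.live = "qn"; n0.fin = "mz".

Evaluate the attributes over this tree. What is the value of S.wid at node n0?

false

1. n0.live = "qn"  [given at root]
2. n0.fin = "mz"  [given at root]
3. n1.live = "mzqn"  [S₀.fin ++ S₀.live]
4. n1.fin = "vmz"  ["v" ++ S₀.fin]
5. n2.env = 29  [terminal]
6. n3.ok = 19  [terminal]
7. n4.key = true  [true]
8. n5.ok = 16  [terminal]
9. n4.tag = "zx"  ["zx"]
10. n1.wid = false  [h.env > 29]
11. n1.lim = -2  [e.ok - 21]
12. n6.env = 9  [S₁.lim + 11]
13. n7.tag = 10  [terminal]
14. n8.live = "xv"  ["xv"]
15. n8.fin = "vq"  ["vq"]
16. n9.live = "pvq"  ["p" ++ S₀.fin]
17. n9.fin = "vqxv"  [S₀.fin ++ S₀.live]
18. n10.tag = 9  [terminal]
19. n11.ok = 18  [terminal]
20. n12.env = 19  [terminal]
21. n9.wid = false  [h.env > 19]
22. n9.lim = 26  [h.env + 7]
23. n13.env = 2  [terminal]
24. n8.wid = false  [S₁.wid == true]
25. n8.lim = 13  [S₁.lim - 13]
26. n6.sig = true  [S.wid == false]
27. n0.wid = false  [C.sig == false]
28. n0.lim = 20  [20]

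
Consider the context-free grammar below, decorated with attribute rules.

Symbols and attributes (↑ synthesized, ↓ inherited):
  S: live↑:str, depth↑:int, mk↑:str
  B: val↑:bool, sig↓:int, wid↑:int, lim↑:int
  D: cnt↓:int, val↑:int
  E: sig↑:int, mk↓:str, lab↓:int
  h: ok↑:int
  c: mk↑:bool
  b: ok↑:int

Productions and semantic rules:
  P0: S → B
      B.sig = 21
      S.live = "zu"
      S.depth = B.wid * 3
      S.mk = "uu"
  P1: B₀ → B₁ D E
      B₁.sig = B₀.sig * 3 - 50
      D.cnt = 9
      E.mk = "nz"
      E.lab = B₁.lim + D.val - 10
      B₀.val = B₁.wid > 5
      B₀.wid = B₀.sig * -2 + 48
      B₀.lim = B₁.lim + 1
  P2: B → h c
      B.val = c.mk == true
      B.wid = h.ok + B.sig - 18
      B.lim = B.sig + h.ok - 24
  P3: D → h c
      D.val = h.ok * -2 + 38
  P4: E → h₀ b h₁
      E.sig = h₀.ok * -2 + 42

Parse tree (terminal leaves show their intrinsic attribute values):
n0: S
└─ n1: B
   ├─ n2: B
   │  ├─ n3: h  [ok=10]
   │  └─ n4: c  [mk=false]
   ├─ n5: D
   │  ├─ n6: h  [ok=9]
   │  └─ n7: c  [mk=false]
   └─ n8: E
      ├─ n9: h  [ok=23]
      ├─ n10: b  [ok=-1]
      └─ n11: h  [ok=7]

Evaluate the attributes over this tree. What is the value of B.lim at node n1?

0

1. n1.sig = 21  [21]
2. n2.sig = 13  [B₀.sig * 3 - 50]
3. n3.ok = 10  [terminal]
4. n4.mk = false  [terminal]
5. n2.val = false  [c.mk == true]
6. n2.wid = 5  [h.ok + B.sig - 18]
7. n2.lim = -1  [B.sig + h.ok - 24]
8. n5.cnt = 9  [9]
9. n6.ok = 9  [terminal]
10. n7.mk = false  [terminal]
11. n5.val = 20  [h.ok * -2 + 38]
12. n8.mk = "nz"  ["nz"]
13. n8.lab = 9  [B₁.lim + D.val - 10]
14. n9.ok = 23  [terminal]
15. n10.ok = -1  [terminal]
16. n11.ok = 7  [terminal]
17. n8.sig = -4  [h₀.ok * -2 + 42]
18. n1.val = false  [B₁.wid > 5]
19. n1.wid = 6  [B₀.sig * -2 + 48]
20. n1.lim = 0  [B₁.lim + 1]
21. n0.live = "zu"  ["zu"]
22. n0.depth = 18  [B.wid * 3]
23. n0.mk = "uu"  ["uu"]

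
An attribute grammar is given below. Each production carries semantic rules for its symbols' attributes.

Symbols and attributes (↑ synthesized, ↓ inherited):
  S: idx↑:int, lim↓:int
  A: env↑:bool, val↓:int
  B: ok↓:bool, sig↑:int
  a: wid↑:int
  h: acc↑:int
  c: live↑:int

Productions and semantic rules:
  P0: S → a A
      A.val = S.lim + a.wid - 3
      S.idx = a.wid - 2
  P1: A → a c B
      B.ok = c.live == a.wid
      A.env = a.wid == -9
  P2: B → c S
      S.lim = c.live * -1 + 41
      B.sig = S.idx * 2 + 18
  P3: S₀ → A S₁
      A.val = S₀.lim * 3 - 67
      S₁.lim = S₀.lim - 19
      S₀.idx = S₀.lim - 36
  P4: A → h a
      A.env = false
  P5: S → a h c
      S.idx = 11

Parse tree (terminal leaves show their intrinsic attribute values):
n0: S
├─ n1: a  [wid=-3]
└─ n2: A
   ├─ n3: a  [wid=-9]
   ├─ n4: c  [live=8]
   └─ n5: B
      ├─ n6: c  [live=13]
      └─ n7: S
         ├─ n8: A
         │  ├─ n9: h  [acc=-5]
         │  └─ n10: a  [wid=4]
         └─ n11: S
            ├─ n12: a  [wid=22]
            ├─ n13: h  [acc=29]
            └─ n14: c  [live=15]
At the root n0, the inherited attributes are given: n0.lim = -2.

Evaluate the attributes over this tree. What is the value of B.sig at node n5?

1. n0.lim = -2  [given at root]
2. n1.wid = -3  [terminal]
3. n2.val = -8  [S.lim + a.wid - 3]
4. n3.wid = -9  [terminal]
5. n4.live = 8  [terminal]
6. n5.ok = false  [c.live == a.wid]
7. n6.live = 13  [terminal]
8. n7.lim = 28  [c.live * -1 + 41]
9. n8.val = 17  [S₀.lim * 3 - 67]
10. n9.acc = -5  [terminal]
11. n10.wid = 4  [terminal]
12. n8.env = false  [false]
13. n11.lim = 9  [S₀.lim - 19]
14. n12.wid = 22  [terminal]
15. n13.acc = 29  [terminal]
16. n14.live = 15  [terminal]
17. n11.idx = 11  [11]
18. n7.idx = -8  [S₀.lim - 36]
19. n5.sig = 2  [S.idx * 2 + 18]
20. n2.env = true  [a.wid == -9]
21. n0.idx = -5  [a.wid - 2]

2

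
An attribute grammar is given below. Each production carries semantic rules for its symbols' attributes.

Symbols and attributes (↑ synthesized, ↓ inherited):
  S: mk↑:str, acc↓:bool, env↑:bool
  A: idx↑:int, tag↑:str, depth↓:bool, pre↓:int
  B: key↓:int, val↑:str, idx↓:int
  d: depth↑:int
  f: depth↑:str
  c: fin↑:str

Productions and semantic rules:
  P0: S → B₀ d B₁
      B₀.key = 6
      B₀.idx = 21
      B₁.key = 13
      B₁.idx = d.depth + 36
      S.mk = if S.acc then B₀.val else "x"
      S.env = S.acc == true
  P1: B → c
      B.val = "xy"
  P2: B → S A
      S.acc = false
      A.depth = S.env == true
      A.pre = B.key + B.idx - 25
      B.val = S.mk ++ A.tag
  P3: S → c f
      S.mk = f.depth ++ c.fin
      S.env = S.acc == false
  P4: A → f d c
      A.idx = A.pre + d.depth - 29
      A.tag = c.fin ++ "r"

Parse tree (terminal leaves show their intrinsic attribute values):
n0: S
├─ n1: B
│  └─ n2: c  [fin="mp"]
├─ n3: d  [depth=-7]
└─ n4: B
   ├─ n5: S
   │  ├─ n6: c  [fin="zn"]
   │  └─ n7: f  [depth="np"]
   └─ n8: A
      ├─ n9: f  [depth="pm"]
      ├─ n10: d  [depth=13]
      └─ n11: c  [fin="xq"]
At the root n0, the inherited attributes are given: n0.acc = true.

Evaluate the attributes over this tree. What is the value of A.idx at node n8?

1. n0.acc = true  [given at root]
2. n1.key = 6  [6]
3. n1.idx = 21  [21]
4. n2.fin = "mp"  [terminal]
5. n1.val = "xy"  ["xy"]
6. n3.depth = -7  [terminal]
7. n4.key = 13  [13]
8. n4.idx = 29  [d.depth + 36]
9. n5.acc = false  [false]
10. n6.fin = "zn"  [terminal]
11. n7.depth = "np"  [terminal]
12. n5.mk = "npzn"  [f.depth ++ c.fin]
13. n5.env = true  [S.acc == false]
14. n8.depth = true  [S.env == true]
15. n8.pre = 17  [B.key + B.idx - 25]
16. n9.depth = "pm"  [terminal]
17. n10.depth = 13  [terminal]
18. n11.fin = "xq"  [terminal]
19. n8.idx = 1  [A.pre + d.depth - 29]
20. n8.tag = "xqr"  [c.fin ++ "r"]
21. n4.val = "npznxqr"  [S.mk ++ A.tag]
22. n0.mk = "xy"  [if S.acc then B₀.val else "x"]
23. n0.env = true  [S.acc == true]

1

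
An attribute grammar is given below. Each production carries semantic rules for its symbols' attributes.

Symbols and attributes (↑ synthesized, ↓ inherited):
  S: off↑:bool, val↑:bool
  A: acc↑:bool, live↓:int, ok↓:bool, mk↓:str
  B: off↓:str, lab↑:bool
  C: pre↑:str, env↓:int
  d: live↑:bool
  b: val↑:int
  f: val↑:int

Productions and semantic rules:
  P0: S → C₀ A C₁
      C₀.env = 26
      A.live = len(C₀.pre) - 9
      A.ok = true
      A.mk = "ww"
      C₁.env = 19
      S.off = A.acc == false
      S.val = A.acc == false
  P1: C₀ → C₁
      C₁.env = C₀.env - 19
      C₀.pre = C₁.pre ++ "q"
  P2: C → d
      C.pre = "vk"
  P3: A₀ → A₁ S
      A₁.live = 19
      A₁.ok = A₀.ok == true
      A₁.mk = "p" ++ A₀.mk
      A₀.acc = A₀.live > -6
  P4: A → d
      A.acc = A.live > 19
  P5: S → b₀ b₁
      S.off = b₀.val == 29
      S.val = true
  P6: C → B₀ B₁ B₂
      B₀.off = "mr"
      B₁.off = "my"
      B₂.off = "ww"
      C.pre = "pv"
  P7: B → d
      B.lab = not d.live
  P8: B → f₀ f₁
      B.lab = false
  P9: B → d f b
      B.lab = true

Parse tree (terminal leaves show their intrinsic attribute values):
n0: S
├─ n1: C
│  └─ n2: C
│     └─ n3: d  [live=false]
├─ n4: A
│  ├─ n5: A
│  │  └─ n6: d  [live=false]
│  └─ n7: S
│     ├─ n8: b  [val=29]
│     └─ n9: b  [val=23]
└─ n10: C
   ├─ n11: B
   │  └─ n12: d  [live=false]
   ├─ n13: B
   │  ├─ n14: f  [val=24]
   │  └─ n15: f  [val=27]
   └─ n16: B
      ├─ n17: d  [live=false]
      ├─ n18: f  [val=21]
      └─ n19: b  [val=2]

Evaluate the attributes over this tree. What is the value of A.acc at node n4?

false

1. n1.env = 26  [26]
2. n2.env = 7  [C₀.env - 19]
3. n3.live = false  [terminal]
4. n2.pre = "vk"  ["vk"]
5. n1.pre = "vkq"  [C₁.pre ++ "q"]
6. n4.live = -6  [len(C₀.pre) - 9]
7. n4.ok = true  [true]
8. n4.mk = "ww"  ["ww"]
9. n5.live = 19  [19]
10. n5.ok = true  [A₀.ok == true]
11. n5.mk = "pww"  ["p" ++ A₀.mk]
12. n6.live = false  [terminal]
13. n5.acc = false  [A.live > 19]
14. n8.val = 29  [terminal]
15. n9.val = 23  [terminal]
16. n7.off = true  [b₀.val == 29]
17. n7.val = true  [true]
18. n4.acc = false  [A₀.live > -6]
19. n10.env = 19  [19]
20. n11.off = "mr"  ["mr"]
21. n12.live = false  [terminal]
22. n11.lab = true  [not d.live]
23. n13.off = "my"  ["my"]
24. n14.val = 24  [terminal]
25. n15.val = 27  [terminal]
26. n13.lab = false  [false]
27. n16.off = "ww"  ["ww"]
28. n17.live = false  [terminal]
29. n18.val = 21  [terminal]
30. n19.val = 2  [terminal]
31. n16.lab = true  [true]
32. n10.pre = "pv"  ["pv"]
33. n0.off = true  [A.acc == false]
34. n0.val = true  [A.acc == false]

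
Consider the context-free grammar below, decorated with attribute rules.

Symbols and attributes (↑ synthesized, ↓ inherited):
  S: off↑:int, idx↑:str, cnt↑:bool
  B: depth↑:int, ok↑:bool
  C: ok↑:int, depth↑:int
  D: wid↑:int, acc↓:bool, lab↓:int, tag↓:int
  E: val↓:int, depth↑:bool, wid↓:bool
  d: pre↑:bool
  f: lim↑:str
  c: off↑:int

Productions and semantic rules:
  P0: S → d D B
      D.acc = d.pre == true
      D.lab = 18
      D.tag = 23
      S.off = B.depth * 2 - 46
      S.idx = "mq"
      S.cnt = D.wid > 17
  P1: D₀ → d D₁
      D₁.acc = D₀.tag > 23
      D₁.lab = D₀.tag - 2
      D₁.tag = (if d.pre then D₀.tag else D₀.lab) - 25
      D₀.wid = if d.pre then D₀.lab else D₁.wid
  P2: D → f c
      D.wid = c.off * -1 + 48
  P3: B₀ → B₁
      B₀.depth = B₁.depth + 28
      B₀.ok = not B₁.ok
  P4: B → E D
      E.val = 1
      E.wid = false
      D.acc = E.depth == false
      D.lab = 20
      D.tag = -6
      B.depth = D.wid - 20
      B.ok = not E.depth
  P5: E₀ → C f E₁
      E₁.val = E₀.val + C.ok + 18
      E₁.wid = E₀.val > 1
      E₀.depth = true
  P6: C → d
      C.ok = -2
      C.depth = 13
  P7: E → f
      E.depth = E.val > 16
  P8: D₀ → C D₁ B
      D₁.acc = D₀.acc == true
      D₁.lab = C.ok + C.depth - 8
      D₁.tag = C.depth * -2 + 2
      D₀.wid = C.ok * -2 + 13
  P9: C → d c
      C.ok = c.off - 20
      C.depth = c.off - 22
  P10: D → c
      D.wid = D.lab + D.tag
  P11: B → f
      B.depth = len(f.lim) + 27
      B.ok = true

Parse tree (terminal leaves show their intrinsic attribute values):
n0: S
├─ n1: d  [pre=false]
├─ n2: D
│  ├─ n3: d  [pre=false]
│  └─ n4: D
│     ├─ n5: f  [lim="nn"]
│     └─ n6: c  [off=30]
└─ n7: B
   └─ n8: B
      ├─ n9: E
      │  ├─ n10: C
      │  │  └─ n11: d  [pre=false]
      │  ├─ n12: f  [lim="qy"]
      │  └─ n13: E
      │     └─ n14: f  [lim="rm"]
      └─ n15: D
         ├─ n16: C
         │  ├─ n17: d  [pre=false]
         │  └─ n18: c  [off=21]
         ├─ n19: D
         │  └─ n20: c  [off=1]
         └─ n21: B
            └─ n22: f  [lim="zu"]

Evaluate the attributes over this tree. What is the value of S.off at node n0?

1. n1.pre = false  [terminal]
2. n2.acc = false  [d.pre == true]
3. n2.lab = 18  [18]
4. n2.tag = 23  [23]
5. n3.pre = false  [terminal]
6. n4.acc = false  [D₀.tag > 23]
7. n4.lab = 21  [D₀.tag - 2]
8. n4.tag = -7  [(if d.pre then D₀.tag else D₀.lab) - 25]
9. n5.lim = "nn"  [terminal]
10. n6.off = 30  [terminal]
11. n4.wid = 18  [c.off * -1 + 48]
12. n2.wid = 18  [if d.pre then D₀.lab else D₁.wid]
13. n9.val = 1  [1]
14. n9.wid = false  [false]
15. n11.pre = false  [terminal]
16. n10.ok = -2  [-2]
17. n10.depth = 13  [13]
18. n12.lim = "qy"  [terminal]
19. n13.val = 17  [E₀.val + C.ok + 18]
20. n13.wid = false  [E₀.val > 1]
21. n14.lim = "rm"  [terminal]
22. n13.depth = true  [E.val > 16]
23. n9.depth = true  [true]
24. n15.acc = false  [E.depth == false]
25. n15.lab = 20  [20]
26. n15.tag = -6  [-6]
27. n17.pre = false  [terminal]
28. n18.off = 21  [terminal]
29. n16.ok = 1  [c.off - 20]
30. n16.depth = -1  [c.off - 22]
31. n19.acc = false  [D₀.acc == true]
32. n19.lab = -8  [C.ok + C.depth - 8]
33. n19.tag = 4  [C.depth * -2 + 2]
34. n20.off = 1  [terminal]
35. n19.wid = -4  [D.lab + D.tag]
36. n22.lim = "zu"  [terminal]
37. n21.depth = 29  [len(f.lim) + 27]
38. n21.ok = true  [true]
39. n15.wid = 11  [C.ok * -2 + 13]
40. n8.depth = -9  [D.wid - 20]
41. n8.ok = false  [not E.depth]
42. n7.depth = 19  [B₁.depth + 28]
43. n7.ok = true  [not B₁.ok]
44. n0.off = -8  [B.depth * 2 - 46]
45. n0.idx = "mq"  ["mq"]
46. n0.cnt = true  [D.wid > 17]

-8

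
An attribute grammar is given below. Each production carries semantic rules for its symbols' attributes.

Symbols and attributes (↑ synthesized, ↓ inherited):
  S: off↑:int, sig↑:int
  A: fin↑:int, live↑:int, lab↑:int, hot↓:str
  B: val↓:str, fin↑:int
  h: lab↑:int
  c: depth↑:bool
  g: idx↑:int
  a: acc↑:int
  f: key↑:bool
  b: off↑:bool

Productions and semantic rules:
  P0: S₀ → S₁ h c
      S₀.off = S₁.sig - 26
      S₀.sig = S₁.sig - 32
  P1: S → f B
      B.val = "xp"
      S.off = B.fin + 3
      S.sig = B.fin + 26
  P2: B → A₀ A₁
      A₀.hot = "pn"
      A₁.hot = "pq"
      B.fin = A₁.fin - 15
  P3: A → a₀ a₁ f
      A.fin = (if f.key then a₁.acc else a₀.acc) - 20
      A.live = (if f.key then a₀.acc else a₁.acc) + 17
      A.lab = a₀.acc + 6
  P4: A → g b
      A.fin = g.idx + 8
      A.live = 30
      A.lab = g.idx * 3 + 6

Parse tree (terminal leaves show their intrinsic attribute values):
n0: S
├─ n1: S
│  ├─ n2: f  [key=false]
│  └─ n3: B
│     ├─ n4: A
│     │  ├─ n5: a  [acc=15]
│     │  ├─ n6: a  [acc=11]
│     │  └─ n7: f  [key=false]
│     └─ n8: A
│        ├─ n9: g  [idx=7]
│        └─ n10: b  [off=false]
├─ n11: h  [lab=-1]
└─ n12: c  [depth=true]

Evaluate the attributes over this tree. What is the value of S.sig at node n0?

-6

1. n2.key = false  [terminal]
2. n3.val = "xp"  ["xp"]
3. n4.hot = "pn"  ["pn"]
4. n5.acc = 15  [terminal]
5. n6.acc = 11  [terminal]
6. n7.key = false  [terminal]
7. n4.fin = -5  [(if f.key then a₁.acc else a₀.acc) - 20]
8. n4.live = 28  [(if f.key then a₀.acc else a₁.acc) + 17]
9. n4.lab = 21  [a₀.acc + 6]
10. n8.hot = "pq"  ["pq"]
11. n9.idx = 7  [terminal]
12. n10.off = false  [terminal]
13. n8.fin = 15  [g.idx + 8]
14. n8.live = 30  [30]
15. n8.lab = 27  [g.idx * 3 + 6]
16. n3.fin = 0  [A₁.fin - 15]
17. n1.off = 3  [B.fin + 3]
18. n1.sig = 26  [B.fin + 26]
19. n11.lab = -1  [terminal]
20. n12.depth = true  [terminal]
21. n0.off = 0  [S₁.sig - 26]
22. n0.sig = -6  [S₁.sig - 32]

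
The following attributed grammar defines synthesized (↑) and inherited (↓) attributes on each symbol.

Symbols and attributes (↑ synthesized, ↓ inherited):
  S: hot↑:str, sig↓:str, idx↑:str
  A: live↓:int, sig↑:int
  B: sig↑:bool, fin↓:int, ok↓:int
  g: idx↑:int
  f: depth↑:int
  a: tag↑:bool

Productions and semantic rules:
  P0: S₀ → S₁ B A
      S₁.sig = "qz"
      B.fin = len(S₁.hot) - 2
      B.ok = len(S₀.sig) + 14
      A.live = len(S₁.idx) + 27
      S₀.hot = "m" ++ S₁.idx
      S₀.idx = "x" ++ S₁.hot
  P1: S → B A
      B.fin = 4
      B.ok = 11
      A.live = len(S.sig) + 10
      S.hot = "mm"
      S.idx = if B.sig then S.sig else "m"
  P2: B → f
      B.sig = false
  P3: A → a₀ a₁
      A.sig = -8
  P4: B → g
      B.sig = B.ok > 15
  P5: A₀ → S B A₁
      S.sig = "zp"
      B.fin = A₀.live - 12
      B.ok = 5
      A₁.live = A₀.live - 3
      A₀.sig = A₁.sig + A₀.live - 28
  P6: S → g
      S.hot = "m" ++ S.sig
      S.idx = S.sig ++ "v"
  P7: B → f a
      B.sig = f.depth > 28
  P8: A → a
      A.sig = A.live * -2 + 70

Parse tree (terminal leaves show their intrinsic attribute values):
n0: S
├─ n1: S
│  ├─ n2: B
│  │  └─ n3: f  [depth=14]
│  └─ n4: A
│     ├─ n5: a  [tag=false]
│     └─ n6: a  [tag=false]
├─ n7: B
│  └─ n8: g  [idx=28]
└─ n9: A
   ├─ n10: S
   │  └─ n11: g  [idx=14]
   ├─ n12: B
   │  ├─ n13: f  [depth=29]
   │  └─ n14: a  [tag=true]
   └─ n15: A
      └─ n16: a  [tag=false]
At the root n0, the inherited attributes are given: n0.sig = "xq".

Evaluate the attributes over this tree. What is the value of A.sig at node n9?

20

1. n0.sig = "xq"  [given at root]
2. n1.sig = "qz"  ["qz"]
3. n2.fin = 4  [4]
4. n2.ok = 11  [11]
5. n3.depth = 14  [terminal]
6. n2.sig = false  [false]
7. n4.live = 12  [len(S.sig) + 10]
8. n5.tag = false  [terminal]
9. n6.tag = false  [terminal]
10. n4.sig = -8  [-8]
11. n1.hot = "mm"  ["mm"]
12. n1.idx = "m"  [if B.sig then S.sig else "m"]
13. n7.fin = 0  [len(S₁.hot) - 2]
14. n7.ok = 16  [len(S₀.sig) + 14]
15. n8.idx = 28  [terminal]
16. n7.sig = true  [B.ok > 15]
17. n9.live = 28  [len(S₁.idx) + 27]
18. n10.sig = "zp"  ["zp"]
19. n11.idx = 14  [terminal]
20. n10.hot = "mzp"  ["m" ++ S.sig]
21. n10.idx = "zpv"  [S.sig ++ "v"]
22. n12.fin = 16  [A₀.live - 12]
23. n12.ok = 5  [5]
24. n13.depth = 29  [terminal]
25. n14.tag = true  [terminal]
26. n12.sig = true  [f.depth > 28]
27. n15.live = 25  [A₀.live - 3]
28. n16.tag = false  [terminal]
29. n15.sig = 20  [A.live * -2 + 70]
30. n9.sig = 20  [A₁.sig + A₀.live - 28]
31. n0.hot = "mm"  ["m" ++ S₁.idx]
32. n0.idx = "xmm"  ["x" ++ S₁.hot]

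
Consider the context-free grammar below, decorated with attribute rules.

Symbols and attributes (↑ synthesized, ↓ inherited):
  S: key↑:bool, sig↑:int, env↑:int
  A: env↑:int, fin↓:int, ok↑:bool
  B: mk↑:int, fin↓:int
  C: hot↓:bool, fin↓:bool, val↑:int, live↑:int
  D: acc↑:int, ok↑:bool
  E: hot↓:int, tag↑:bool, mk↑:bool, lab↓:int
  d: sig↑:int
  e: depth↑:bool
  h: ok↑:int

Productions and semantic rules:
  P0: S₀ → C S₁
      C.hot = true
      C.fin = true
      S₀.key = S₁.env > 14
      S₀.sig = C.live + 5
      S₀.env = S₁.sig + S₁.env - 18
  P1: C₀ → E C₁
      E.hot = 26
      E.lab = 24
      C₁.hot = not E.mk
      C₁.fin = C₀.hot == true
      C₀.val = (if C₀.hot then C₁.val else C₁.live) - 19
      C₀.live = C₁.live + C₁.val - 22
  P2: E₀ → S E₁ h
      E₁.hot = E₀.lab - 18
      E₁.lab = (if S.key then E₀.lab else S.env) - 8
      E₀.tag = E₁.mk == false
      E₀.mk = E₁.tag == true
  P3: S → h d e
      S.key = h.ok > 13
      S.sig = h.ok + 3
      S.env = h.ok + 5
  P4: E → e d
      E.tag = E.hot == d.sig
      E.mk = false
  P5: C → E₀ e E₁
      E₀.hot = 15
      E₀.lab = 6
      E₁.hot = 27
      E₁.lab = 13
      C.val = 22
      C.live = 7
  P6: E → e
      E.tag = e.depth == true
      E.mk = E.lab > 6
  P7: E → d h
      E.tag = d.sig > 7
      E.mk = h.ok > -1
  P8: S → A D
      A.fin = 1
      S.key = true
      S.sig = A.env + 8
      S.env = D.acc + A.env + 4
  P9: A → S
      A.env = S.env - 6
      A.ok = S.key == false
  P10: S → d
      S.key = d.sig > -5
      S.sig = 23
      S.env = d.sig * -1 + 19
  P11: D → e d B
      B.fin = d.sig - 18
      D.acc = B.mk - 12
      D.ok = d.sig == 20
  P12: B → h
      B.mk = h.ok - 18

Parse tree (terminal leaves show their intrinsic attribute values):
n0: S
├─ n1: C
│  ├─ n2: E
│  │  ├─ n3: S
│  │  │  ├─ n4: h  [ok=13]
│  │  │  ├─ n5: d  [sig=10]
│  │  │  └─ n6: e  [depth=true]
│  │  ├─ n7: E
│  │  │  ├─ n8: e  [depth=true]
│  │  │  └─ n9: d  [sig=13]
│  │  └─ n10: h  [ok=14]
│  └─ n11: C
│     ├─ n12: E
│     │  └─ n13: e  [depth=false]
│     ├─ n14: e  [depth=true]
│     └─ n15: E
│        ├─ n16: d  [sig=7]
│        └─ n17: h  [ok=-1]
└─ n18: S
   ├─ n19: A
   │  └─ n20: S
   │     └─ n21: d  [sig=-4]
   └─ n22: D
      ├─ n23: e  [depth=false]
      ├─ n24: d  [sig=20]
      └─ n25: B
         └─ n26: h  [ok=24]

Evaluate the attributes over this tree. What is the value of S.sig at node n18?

25

1. n1.hot = true  [true]
2. n1.fin = true  [true]
3. n2.hot = 26  [26]
4. n2.lab = 24  [24]
5. n4.ok = 13  [terminal]
6. n5.sig = 10  [terminal]
7. n6.depth = true  [terminal]
8. n3.key = false  [h.ok > 13]
9. n3.sig = 16  [h.ok + 3]
10. n3.env = 18  [h.ok + 5]
11. n7.hot = 6  [E₀.lab - 18]
12. n7.lab = 10  [(if S.key then E₀.lab else S.env) - 8]
13. n8.depth = true  [terminal]
14. n9.sig = 13  [terminal]
15. n7.tag = false  [E.hot == d.sig]
16. n7.mk = false  [false]
17. n10.ok = 14  [terminal]
18. n2.tag = true  [E₁.mk == false]
19. n2.mk = false  [E₁.tag == true]
20. n11.hot = true  [not E.mk]
21. n11.fin = true  [C₀.hot == true]
22. n12.hot = 15  [15]
23. n12.lab = 6  [6]
24. n13.depth = false  [terminal]
25. n12.tag = false  [e.depth == true]
26. n12.mk = false  [E.lab > 6]
27. n14.depth = true  [terminal]
28. n15.hot = 27  [27]
29. n15.lab = 13  [13]
30. n16.sig = 7  [terminal]
31. n17.ok = -1  [terminal]
32. n15.tag = false  [d.sig > 7]
33. n15.mk = false  [h.ok > -1]
34. n11.val = 22  [22]
35. n11.live = 7  [7]
36. n1.val = 3  [(if C₀.hot then C₁.val else C₁.live) - 19]
37. n1.live = 7  [C₁.live + C₁.val - 22]
38. n19.fin = 1  [1]
39. n21.sig = -4  [terminal]
40. n20.key = true  [d.sig > -5]
41. n20.sig = 23  [23]
42. n20.env = 23  [d.sig * -1 + 19]
43. n19.env = 17  [S.env - 6]
44. n19.ok = false  [S.key == false]
45. n23.depth = false  [terminal]
46. n24.sig = 20  [terminal]
47. n25.fin = 2  [d.sig - 18]
48. n26.ok = 24  [terminal]
49. n25.mk = 6  [h.ok - 18]
50. n22.acc = -6  [B.mk - 12]
51. n22.ok = true  [d.sig == 20]
52. n18.key = true  [true]
53. n18.sig = 25  [A.env + 8]
54. n18.env = 15  [D.acc + A.env + 4]
55. n0.key = true  [S₁.env > 14]
56. n0.sig = 12  [C.live + 5]
57. n0.env = 22  [S₁.sig + S₁.env - 18]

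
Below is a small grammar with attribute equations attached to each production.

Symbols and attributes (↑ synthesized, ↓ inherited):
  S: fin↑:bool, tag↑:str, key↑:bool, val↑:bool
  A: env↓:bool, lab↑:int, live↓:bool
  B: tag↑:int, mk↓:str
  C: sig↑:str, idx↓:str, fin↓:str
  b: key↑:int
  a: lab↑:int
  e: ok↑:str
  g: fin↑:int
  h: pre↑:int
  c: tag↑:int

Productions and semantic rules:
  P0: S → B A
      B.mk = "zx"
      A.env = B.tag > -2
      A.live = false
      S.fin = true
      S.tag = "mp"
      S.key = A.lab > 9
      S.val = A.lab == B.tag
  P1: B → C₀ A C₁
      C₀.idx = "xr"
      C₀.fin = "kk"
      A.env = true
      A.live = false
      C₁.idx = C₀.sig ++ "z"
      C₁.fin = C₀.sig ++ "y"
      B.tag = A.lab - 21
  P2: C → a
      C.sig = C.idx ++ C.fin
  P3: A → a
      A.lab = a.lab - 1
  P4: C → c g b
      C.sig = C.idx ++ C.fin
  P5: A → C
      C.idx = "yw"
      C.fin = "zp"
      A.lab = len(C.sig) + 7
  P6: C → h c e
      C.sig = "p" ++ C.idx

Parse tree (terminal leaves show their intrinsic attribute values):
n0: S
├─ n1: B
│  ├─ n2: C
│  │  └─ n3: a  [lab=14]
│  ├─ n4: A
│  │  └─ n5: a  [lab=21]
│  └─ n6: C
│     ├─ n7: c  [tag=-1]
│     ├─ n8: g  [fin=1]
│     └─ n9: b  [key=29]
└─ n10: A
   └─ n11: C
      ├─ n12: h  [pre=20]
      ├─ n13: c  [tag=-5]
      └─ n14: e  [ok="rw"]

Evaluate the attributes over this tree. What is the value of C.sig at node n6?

"xrkkzxrkky"

1. n1.mk = "zx"  ["zx"]
2. n2.idx = "xr"  ["xr"]
3. n2.fin = "kk"  ["kk"]
4. n3.lab = 14  [terminal]
5. n2.sig = "xrkk"  [C.idx ++ C.fin]
6. n4.env = true  [true]
7. n4.live = false  [false]
8. n5.lab = 21  [terminal]
9. n4.lab = 20  [a.lab - 1]
10. n6.idx = "xrkkz"  [C₀.sig ++ "z"]
11. n6.fin = "xrkky"  [C₀.sig ++ "y"]
12. n7.tag = -1  [terminal]
13. n8.fin = 1  [terminal]
14. n9.key = 29  [terminal]
15. n6.sig = "xrkkzxrkky"  [C.idx ++ C.fin]
16. n1.tag = -1  [A.lab - 21]
17. n10.env = true  [B.tag > -2]
18. n10.live = false  [false]
19. n11.idx = "yw"  ["yw"]
20. n11.fin = "zp"  ["zp"]
21. n12.pre = 20  [terminal]
22. n13.tag = -5  [terminal]
23. n14.ok = "rw"  [terminal]
24. n11.sig = "pyw"  ["p" ++ C.idx]
25. n10.lab = 10  [len(C.sig) + 7]
26. n0.fin = true  [true]
27. n0.tag = "mp"  ["mp"]
28. n0.key = true  [A.lab > 9]
29. n0.val = false  [A.lab == B.tag]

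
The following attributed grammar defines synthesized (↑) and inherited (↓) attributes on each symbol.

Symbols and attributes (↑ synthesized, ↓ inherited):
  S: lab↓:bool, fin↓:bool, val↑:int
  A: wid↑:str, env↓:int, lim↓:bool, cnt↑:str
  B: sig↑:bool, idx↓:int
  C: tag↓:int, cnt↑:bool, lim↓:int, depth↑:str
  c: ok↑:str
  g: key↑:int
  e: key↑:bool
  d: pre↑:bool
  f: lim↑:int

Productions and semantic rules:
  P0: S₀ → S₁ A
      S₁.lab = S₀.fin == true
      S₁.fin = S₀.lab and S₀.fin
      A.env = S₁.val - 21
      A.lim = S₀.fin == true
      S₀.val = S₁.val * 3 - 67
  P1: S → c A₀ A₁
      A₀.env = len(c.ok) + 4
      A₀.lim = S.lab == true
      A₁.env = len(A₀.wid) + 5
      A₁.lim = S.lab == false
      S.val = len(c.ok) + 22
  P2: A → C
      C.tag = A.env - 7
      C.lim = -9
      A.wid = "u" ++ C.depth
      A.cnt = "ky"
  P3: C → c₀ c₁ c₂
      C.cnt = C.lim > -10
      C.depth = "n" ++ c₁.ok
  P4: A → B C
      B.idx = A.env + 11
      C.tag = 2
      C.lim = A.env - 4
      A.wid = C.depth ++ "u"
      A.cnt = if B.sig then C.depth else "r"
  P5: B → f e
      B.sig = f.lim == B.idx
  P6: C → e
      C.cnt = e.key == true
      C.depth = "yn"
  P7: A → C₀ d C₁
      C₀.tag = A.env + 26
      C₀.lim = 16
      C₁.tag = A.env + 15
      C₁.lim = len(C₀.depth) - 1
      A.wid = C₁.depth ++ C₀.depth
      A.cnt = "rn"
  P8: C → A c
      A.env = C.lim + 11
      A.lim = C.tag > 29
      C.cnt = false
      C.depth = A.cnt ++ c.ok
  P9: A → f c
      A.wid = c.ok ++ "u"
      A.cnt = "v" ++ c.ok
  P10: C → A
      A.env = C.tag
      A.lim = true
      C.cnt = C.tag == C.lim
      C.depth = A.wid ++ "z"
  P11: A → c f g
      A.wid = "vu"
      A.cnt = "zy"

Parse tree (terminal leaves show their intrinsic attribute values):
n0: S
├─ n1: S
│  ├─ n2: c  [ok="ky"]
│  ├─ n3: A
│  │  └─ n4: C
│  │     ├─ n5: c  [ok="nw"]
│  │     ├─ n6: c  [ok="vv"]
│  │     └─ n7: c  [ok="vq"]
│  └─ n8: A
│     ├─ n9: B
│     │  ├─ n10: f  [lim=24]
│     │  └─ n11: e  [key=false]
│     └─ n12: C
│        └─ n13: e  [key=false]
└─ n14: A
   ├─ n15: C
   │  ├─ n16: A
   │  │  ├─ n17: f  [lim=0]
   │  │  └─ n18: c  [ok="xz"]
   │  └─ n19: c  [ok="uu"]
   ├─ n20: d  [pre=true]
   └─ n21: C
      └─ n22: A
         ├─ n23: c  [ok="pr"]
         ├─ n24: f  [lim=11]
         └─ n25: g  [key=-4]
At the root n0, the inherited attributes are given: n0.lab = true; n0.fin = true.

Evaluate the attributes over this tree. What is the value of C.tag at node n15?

29

1. n0.lab = true  [given at root]
2. n0.fin = true  [given at root]
3. n1.lab = true  [S₀.fin == true]
4. n1.fin = true  [S₀.lab and S₀.fin]
5. n2.ok = "ky"  [terminal]
6. n3.env = 6  [len(c.ok) + 4]
7. n3.lim = true  [S.lab == true]
8. n4.tag = -1  [A.env - 7]
9. n4.lim = -9  [-9]
10. n5.ok = "nw"  [terminal]
11. n6.ok = "vv"  [terminal]
12. n7.ok = "vq"  [terminal]
13. n4.cnt = true  [C.lim > -10]
14. n4.depth = "nvv"  ["n" ++ c₁.ok]
15. n3.wid = "unvv"  ["u" ++ C.depth]
16. n3.cnt = "ky"  ["ky"]
17. n8.env = 9  [len(A₀.wid) + 5]
18. n8.lim = false  [S.lab == false]
19. n9.idx = 20  [A.env + 11]
20. n10.lim = 24  [terminal]
21. n11.key = false  [terminal]
22. n9.sig = false  [f.lim == B.idx]
23. n12.tag = 2  [2]
24. n12.lim = 5  [A.env - 4]
25. n13.key = false  [terminal]
26. n12.cnt = false  [e.key == true]
27. n12.depth = "yn"  ["yn"]
28. n8.wid = "ynu"  [C.depth ++ "u"]
29. n8.cnt = "r"  [if B.sig then C.depth else "r"]
30. n1.val = 24  [len(c.ok) + 22]
31. n14.env = 3  [S₁.val - 21]
32. n14.lim = true  [S₀.fin == true]
33. n15.tag = 29  [A.env + 26]
34. n15.lim = 16  [16]
35. n16.env = 27  [C.lim + 11]
36. n16.lim = false  [C.tag > 29]
37. n17.lim = 0  [terminal]
38. n18.ok = "xz"  [terminal]
39. n16.wid = "xzu"  [c.ok ++ "u"]
40. n16.cnt = "vxz"  ["v" ++ c.ok]
41. n19.ok = "uu"  [terminal]
42. n15.cnt = false  [false]
43. n15.depth = "vxzuu"  [A.cnt ++ c.ok]
44. n20.pre = true  [terminal]
45. n21.tag = 18  [A.env + 15]
46. n21.lim = 4  [len(C₀.depth) - 1]
47. n22.env = 18  [C.tag]
48. n22.lim = true  [true]
49. n23.ok = "pr"  [terminal]
50. n24.lim = 11  [terminal]
51. n25.key = -4  [terminal]
52. n22.wid = "vu"  ["vu"]
53. n22.cnt = "zy"  ["zy"]
54. n21.cnt = false  [C.tag == C.lim]
55. n21.depth = "vuz"  [A.wid ++ "z"]
56. n14.wid = "vuzvxzuu"  [C₁.depth ++ C₀.depth]
57. n14.cnt = "rn"  ["rn"]
58. n0.val = 5  [S₁.val * 3 - 67]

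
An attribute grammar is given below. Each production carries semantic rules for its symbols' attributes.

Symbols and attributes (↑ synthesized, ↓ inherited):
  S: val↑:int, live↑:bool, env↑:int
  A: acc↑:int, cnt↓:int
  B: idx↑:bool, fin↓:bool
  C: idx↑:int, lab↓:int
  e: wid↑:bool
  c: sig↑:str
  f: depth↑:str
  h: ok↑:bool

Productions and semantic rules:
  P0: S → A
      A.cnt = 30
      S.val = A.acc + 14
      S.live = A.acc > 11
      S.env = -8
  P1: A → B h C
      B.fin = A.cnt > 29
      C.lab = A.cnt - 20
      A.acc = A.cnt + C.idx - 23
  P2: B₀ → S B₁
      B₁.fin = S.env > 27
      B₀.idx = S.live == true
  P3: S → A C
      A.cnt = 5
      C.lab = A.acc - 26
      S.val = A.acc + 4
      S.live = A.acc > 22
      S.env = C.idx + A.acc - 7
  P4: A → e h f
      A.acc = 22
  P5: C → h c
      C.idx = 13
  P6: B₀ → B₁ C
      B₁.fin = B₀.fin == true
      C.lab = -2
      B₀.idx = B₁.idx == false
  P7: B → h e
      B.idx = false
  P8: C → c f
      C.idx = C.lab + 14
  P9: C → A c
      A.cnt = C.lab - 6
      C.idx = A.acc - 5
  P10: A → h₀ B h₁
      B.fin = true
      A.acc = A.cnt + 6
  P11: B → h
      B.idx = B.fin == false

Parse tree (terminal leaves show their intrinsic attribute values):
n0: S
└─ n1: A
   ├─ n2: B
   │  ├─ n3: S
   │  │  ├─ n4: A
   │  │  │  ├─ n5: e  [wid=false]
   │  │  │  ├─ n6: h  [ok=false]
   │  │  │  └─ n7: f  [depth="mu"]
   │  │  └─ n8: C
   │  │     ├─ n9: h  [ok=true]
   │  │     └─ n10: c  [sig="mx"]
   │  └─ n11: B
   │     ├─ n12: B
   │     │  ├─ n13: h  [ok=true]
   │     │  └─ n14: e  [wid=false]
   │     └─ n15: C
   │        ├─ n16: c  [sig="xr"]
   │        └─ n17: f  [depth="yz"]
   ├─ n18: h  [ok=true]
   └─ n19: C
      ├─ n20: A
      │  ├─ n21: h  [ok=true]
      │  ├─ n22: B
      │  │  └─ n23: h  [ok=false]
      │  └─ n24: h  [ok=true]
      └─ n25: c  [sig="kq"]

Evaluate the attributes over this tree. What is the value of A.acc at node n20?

1. n1.cnt = 30  [30]
2. n2.fin = true  [A.cnt > 29]
3. n4.cnt = 5  [5]
4. n5.wid = false  [terminal]
5. n6.ok = false  [terminal]
6. n7.depth = "mu"  [terminal]
7. n4.acc = 22  [22]
8. n8.lab = -4  [A.acc - 26]
9. n9.ok = true  [terminal]
10. n10.sig = "mx"  [terminal]
11. n8.idx = 13  [13]
12. n3.val = 26  [A.acc + 4]
13. n3.live = false  [A.acc > 22]
14. n3.env = 28  [C.idx + A.acc - 7]
15. n11.fin = true  [S.env > 27]
16. n12.fin = true  [B₀.fin == true]
17. n13.ok = true  [terminal]
18. n14.wid = false  [terminal]
19. n12.idx = false  [false]
20. n15.lab = -2  [-2]
21. n16.sig = "xr"  [terminal]
22. n17.depth = "yz"  [terminal]
23. n15.idx = 12  [C.lab + 14]
24. n11.idx = true  [B₁.idx == false]
25. n2.idx = false  [S.live == true]
26. n18.ok = true  [terminal]
27. n19.lab = 10  [A.cnt - 20]
28. n20.cnt = 4  [C.lab - 6]
29. n21.ok = true  [terminal]
30. n22.fin = true  [true]
31. n23.ok = false  [terminal]
32. n22.idx = false  [B.fin == false]
33. n24.ok = true  [terminal]
34. n20.acc = 10  [A.cnt + 6]
35. n25.sig = "kq"  [terminal]
36. n19.idx = 5  [A.acc - 5]
37. n1.acc = 12  [A.cnt + C.idx - 23]
38. n0.val = 26  [A.acc + 14]
39. n0.live = true  [A.acc > 11]
40. n0.env = -8  [-8]

10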